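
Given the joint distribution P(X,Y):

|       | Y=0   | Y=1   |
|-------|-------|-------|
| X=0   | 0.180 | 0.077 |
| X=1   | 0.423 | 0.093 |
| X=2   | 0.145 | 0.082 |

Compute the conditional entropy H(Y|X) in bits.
0.7918 bits

H(Y|X) = H(X,Y) - H(X)

H(X,Y) = -Σ_{x,y} P(x,y) log₂ P(x,y). Per-cell terms -P(x,y)·log₂P(x,y):
  X=0: 0.44531, 0.28482
  X=1: 0.52506, 0.31868
  X=2: 0.40395, 0.29588
Sum of the 6 terms: H(X,Y) = 2.2737 bits

Marginal of X (row sums):
  P(X=0) = 0.180 + 0.077 = 0.257
  P(X=1) = 0.423 + 0.093 = 0.516
  P(X=2) = 0.145 + 0.082 = 0.227
H(X) = -[0.257·log₂(0.257) + 0.516·log₂(0.516) + 0.227·log₂(0.227)]
  = 0.50376 + 0.49255 + 0.48561 = 1.4819 bits

H(Y|X) = H(X,Y) - H(X) = 2.2737 - 1.4819 = 0.7918 bits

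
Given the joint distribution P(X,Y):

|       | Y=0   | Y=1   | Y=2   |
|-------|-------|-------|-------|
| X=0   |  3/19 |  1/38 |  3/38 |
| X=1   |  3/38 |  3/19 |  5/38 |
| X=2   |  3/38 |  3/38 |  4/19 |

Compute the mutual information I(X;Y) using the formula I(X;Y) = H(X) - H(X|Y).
0.1317 bits

I(X;Y) = H(X) - H(X|Y)

Marginal of X (row sums):
  P(X=0) = 3/19 + 1/38 + 3/38 = 5/19
  P(X=1) = 3/38 + 3/19 + 5/38 = 7/19
  P(X=2) = 3/38 + 3/38 + 4/19 = 7/19
H(X) = -[(5/19)·log₂(5/19) + (7/19)·log₂(7/19) + (7/19)·log₂(7/19)]
  = 0.50684 + 0.53074 + 0.53074 = 1.5683 bits

Marginal of Y (column sums):
  P(Y=0) = 3/19 + 3/38 + 3/38 = 6/19
  P(Y=1) = 1/38 + 3/19 + 3/38 = 5/19
  P(Y=2) = 3/38 + 5/38 + 4/19 = 8/19
H(X|Y) = Σ_y P(y)·H(X|Y=y):
  Y=0: P(Y=0) = 6/19, P(X|Y=0) = (1/2, 1/4, 1/4) → H(X|Y=0) = 1.50000
  Y=1: P(Y=1) = 5/19, P(X|Y=1) = (1/10, 3/5, 3/10) → H(X|Y=1) = 1.29546
  Y=2: P(Y=2) = 8/19, P(X|Y=2) = (3/16, 5/16, 1/2) → H(X|Y=2) = 1.47722
H(X|Y) = (6/19)·1.50000 + (5/19)·1.29546 + (8/19)·1.47722 = 1.4366 bits

I(X;Y) = H(X) - H(X|Y) = 1.5683 - 1.4366 = 0.1317 bits

Cross-check via I(X;Y) = H(X) + H(Y) - H(X,Y): computing H(Y) from the column sums and H(X,Y) from the 9 cells in the same way gives H(Y) = 1.5574 bits and H(X,Y) = 2.9940 bits, so
I(X;Y) = 1.5683 + 1.5574 - 2.9940 = 0.1317 bits ✓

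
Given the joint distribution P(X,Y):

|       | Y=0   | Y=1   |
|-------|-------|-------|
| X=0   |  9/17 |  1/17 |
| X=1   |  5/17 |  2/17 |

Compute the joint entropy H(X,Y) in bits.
1.6087 bits

H(X,Y) = -Σ_{x,y} P(x,y) log₂ P(x,y). Per-cell terms -P(x,y)·log₂P(x,y):
  X=0: 0.4858, 0.2404
  X=1: 0.5193, 0.3632
Sum of the 4 terms: H(X,Y) = 1.6087 bits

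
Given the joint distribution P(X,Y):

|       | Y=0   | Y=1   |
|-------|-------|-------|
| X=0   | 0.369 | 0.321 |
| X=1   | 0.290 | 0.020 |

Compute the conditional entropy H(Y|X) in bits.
0.7946 bits

H(Y|X) = H(X,Y) - H(X)

H(X,Y) = -Σ_{x,y} P(x,y) log₂ P(x,y). Per-cell terms -P(x,y)·log₂P(x,y):
  X=0: 0.53074, 0.52623
  X=1: 0.51790, 0.11288
Sum of the 4 terms: H(X,Y) = 1.68775 bits

Marginal of X (row sums):
  P(X=0) = 0.369 + 0.321 = 0.690
  P(X=1) = 0.290 + 0.020 = 0.310
H(X) = -[0.690·log₂(0.690) + 0.310·log₂(0.310)]
  = 0.36938 + 0.52379 = 0.89317 bits

H(Y|X) = H(X,Y) - H(X) = 1.68775 - 0.89317 = 0.7946 bits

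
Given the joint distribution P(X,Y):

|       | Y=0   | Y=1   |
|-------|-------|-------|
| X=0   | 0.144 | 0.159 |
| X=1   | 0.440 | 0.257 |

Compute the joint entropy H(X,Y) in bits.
1.8493 bits

H(X,Y) = -Σ_{x,y} P(x,y) log₂ P(x,y). Per-cell terms -P(x,y)·log₂P(x,y):
  X=0: 0.4026, 0.4218
  X=1: 0.5211, 0.5038
Sum of the 4 terms: H(X,Y) = 1.8493 bits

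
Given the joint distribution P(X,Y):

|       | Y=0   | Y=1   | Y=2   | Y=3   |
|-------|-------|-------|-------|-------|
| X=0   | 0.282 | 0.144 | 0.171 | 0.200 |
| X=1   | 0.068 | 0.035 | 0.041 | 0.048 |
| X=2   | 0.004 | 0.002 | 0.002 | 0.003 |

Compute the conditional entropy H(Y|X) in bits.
1.9532 bits

H(Y|X) = H(X,Y) - H(X)

H(X,Y) = -Σ_{x,y} P(x,y) log₂ P(x,y). Per-cell terms -P(x,y)·log₂P(x,y):
  X=0: 0.51500, 0.40260, 0.43570, 0.46439
  X=1: 0.26373, 0.16928, 0.18894, 0.21028
  X=2: 0.03186, 0.01793, 0.01793, 0.02514
Sum of the 12 terms: H(X,Y) = 2.7428 bits

Marginal of X (row sums):
  P(X=0) = 0.282 + 0.144 + 0.171 + 0.200 = 0.797
  P(X=1) = 0.068 + 0.035 + 0.041 + 0.048 = 0.192
  P(X=2) = 0.004 + 0.002 + 0.002 + 0.003 = 0.011
H(X) = -[0.797·log₂(0.797) + 0.192·log₂(0.192) + 0.011·log₂(0.011)]
  = 0.26090 + 0.45712 + 0.07157 = 0.7896 bits

H(Y|X) = H(X,Y) - H(X) = 2.7428 - 0.7896 = 1.9532 bits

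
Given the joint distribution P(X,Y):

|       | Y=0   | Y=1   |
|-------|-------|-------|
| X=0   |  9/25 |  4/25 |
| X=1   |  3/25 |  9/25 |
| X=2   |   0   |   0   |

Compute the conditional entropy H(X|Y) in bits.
0.8525 bits

H(X|Y) = H(X,Y) - H(Y)

H(X,Y) = -Σ_{x,y} P(x,y) log₂ P(x,y). Per-cell terms -P(x,y)·log₂P(x,y):
  X=0: 0.530615, 0.423017
  X=1: 0.367067, 0.530615
  X=2: 0.000000, 0.000000
  (cells with P = 0 contribute 0)
Sum of the 6 terms: H(X,Y) = 1.85131 bits

Marginal of Y (column sums):
  P(Y=0) = 9/25 + 3/25 + 0 = 12/25
  P(Y=1) = 4/25 + 9/25 + 0 = 13/25
H(Y) = -[(12/25)·log₂(12/25) + (13/25)·log₂(13/25)]
  = 0.508269 + 0.490577 = 0.99885 bits

H(X|Y) = H(X,Y) - H(Y) = 1.85131 - 0.99885 = 0.8525 bits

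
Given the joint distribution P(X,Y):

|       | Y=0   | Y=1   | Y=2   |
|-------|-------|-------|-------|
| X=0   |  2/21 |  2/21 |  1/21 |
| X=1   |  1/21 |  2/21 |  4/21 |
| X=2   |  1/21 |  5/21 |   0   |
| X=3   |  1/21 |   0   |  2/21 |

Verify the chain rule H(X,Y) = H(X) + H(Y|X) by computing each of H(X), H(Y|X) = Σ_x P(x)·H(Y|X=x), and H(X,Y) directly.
H(X) = 1.9387 bits, H(Y|X) = 1.1389 bits, H(X,Y) = 3.0776 bits

Marginal of X (row sums):
  P(X=0) = 2/21 + 2/21 + 1/21 = 5/21
  P(X=1) = 1/21 + 2/21 + 4/21 = 1/3
  P(X=2) = 1/21 + 5/21 + 0 = 2/7
  P(X=3) = 1/21 + 0 + 2/21 = 1/7
H(X) = -[(5/21)·log₂(5/21) + (1/3)·log₂(1/3) + (2/7)·log₂(2/7) + (1/7)·log₂(1/7)]
  = 0.49295 + 0.52832 + 0.51639 + 0.40105 = 1.9387 bits

H(Y|X) = Σ_x P(x)·H(Y|X=x):
  X=0: P(X=0) = 5/21, P(Y|X=0) = (2/5, 2/5, 1/5) → H(Y|X=0) = 1.52193
  X=1: P(X=1) = 1/3, P(Y|X=1) = (1/7, 2/7, 4/7) → H(Y|X=1) = 1.37878
  X=2: P(X=2) = 2/7, P(Y|X=2) = (1/6, 5/6, 0) → H(Y|X=2) = 0.65002
  X=3: P(X=3) = 1/7, P(Y|X=3) = (1/3, 0, 2/3) → H(Y|X=3) = 0.91830
H(Y|X) = (5/21)·1.52193 + (1/3)·1.37878 + (2/7)·0.65002 + (1/7)·0.91830 = 1.1389 bits

H(X,Y) = -Σ_{x,y} P(x,y) log₂ P(x,y). Per-cell terms -P(x,y)·log₂P(x,y):
  X=0: 0.32308, 0.32308, 0.20916
  X=1: 0.20916, 0.32308, 0.45568
  X=2: 0.20916, 0.49295, 0.00000
  X=3: 0.20916, 0.00000, 0.32308
  (cells with P = 0 contribute 0)
Sum of the 12 terms: H(X,Y) = 3.0776 bits

Chain rule check:
  H(X) + H(Y|X) = 1.9387 + 1.1389 = 3.0776 bits
  H(X,Y) = 3.0776 bits
✓ Chain rule verified.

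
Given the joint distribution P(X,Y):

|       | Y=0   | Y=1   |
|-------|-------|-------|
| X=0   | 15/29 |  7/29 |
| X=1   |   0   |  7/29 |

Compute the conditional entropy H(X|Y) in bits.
0.4828 bits

H(X|Y) = H(X,Y) - H(Y)

H(X,Y) = -Σ_{x,y} P(x,y) log₂ P(x,y). Per-cell terms -P(x,y)·log₂P(x,y):
  X=0: 0.4919, 0.4950
  X=1: 0.0000, 0.4950
  (cells with P = 0 contribute 0)
Sum of the 4 terms: H(X,Y) = 1.4819 bits

Marginal of Y (column sums):
  P(Y=0) = 15/29 + 0 = 15/29
  P(Y=1) = 7/29 + 7/29 = 14/29
H(Y) = -[(15/29)·log₂(15/29) + (14/29)·log₂(14/29)]
  = 0.4919 + 0.5072 = 0.9991 bits

H(X|Y) = H(X,Y) - H(Y) = 1.4819 - 0.9991 = 0.4828 bits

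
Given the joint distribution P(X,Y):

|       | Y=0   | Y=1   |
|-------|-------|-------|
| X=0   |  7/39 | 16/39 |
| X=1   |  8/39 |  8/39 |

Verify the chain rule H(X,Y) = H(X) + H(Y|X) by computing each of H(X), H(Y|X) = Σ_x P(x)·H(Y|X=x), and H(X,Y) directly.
H(X) = 0.9766 bits, H(Y|X) = 0.9331 bits, H(X,Y) = 1.9097 bits

Marginal of X (row sums):
  P(X=0) = 7/39 + 16/39 = 23/39
  P(X=1) = 8/39 + 8/39 = 16/39
H(X) = -[(23/39)·log₂(23/39) + (16/39)·log₂(16/39)]
  = 0.4493 + 0.5273 = 0.9766 bits

H(Y|X) = Σ_x P(x)·H(Y|X=x):
  X=0: P(X=0) = 23/39, P(Y|X=0) = (7/23, 16/23) → H(Y|X=0) = 0.8865
  X=1: P(X=1) = 16/39, P(Y|X=1) = (1/2, 1/2) → H(Y|X=1) = 1.0000
H(Y|X) = (23/39)·0.8865 + (16/39)·1.0000 = 0.9331 bits

H(X,Y) = -Σ_{x,y} P(x,y) log₂ P(x,y). Per-cell terms -P(x,y)·log₂P(x,y):
  X=0: 0.4448, 0.5273
  X=1: 0.4688, 0.4688
Sum of the 4 terms: H(X,Y) = 1.9097 bits

Chain rule check:
  H(X) + H(Y|X) = 0.9766 + 0.9331 = 1.9097 bits
  H(X,Y) = 1.9097 bits
✓ Chain rule verified.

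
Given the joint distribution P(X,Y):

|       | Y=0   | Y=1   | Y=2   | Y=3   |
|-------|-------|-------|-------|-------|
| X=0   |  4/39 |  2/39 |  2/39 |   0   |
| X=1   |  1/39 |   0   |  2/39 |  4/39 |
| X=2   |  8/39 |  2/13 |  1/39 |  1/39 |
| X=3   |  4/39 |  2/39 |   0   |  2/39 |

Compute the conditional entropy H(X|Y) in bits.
1.5502 bits

H(X|Y) = H(X,Y) - H(Y)

H(X,Y) = -Σ_{x,y} P(x,y) log₂ P(x,y). Per-cell terms -P(x,y)·log₂P(x,y):
  X=0: 0.33696, 0.21976, 0.21976, 0.00000
  X=1: 0.13552, 0.00000, 0.21976, 0.33696
  X=2: 0.46880, 0.41545, 0.13552, 0.13552
  X=3: 0.33696, 0.21976, 0.00000, 0.21976
  (cells with P = 0 contribute 0)
Sum of the 16 terms: H(X,Y) = 3.4005 bits

Marginal of Y (column sums):
  P(Y=0) = 4/39 + 1/39 + 8/39 + 4/39 = 17/39
  P(Y=1) = 2/39 + 0 + 2/13 + 2/39 = 10/39
  P(Y=2) = 2/39 + 2/39 + 1/39 + 0 = 5/39
  P(Y=3) = 0 + 4/39 + 1/39 + 2/39 = 7/39
H(Y) = -[(17/39)·log₂(17/39) + (10/39)·log₂(10/39) + (5/39)·log₂(5/39) + (7/39)·log₂(7/39)]
  = 0.52218 + 0.50345 + 0.37993 + 0.44478 = 1.8503 bits

H(X|Y) = H(X,Y) - H(Y) = 3.4005 - 1.8503 = 1.5502 bits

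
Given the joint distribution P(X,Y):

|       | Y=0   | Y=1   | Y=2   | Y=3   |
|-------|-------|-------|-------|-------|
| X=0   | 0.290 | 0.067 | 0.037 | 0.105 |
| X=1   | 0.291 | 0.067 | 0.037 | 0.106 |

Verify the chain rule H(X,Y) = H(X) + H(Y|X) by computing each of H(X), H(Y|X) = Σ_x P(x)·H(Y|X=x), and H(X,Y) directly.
H(X) = 1.0000 bits, H(Y|X) = 1.5953 bits, H(X,Y) = 2.5953 bits

Marginal of X (row sums):
  P(X=0) = 0.290 + 0.067 + 0.037 + 0.105 = 0.499
  P(X=1) = 0.291 + 0.067 + 0.037 + 0.106 = 0.501
H(X) = -[0.499·log₂(0.499) + 0.501·log₂(0.501)]
  = 0.5004 + 0.4996 = 1.0000 bits

H(Y|X) = Σ_x P(x)·H(Y|X=x):
  X=0: P(X=0) = 0.499, P(Y|X=0) = (290/499, 67/499, 37/499, 105/499) → H(Y|X=0) = 1.5955
  X=1: P(X=1) = 0.501, P(Y|X=1) = (97/167, 67/501, 37/501, 106/501) → H(Y|X=1) = 1.5951
H(Y|X) = 0.499·1.5955 + 0.501·1.5951 = 1.5953 bits

H(X,Y) = -Σ_{x,y} P(x,y) log₂ P(x,y). Per-cell terms -P(x,y)·log₂P(x,y):
  X=0: 0.5179, 0.2613, 0.1760, 0.3414
  X=1: 0.5182, 0.2613, 0.1760, 0.3432
Sum of the 8 terms: H(X,Y) = 2.5953 bits

Chain rule check:
  H(X) + H(Y|X) = 1.0000 + 1.5953 = 2.5953 bits
  H(X,Y) = 2.5953 bits
✓ Chain rule verified.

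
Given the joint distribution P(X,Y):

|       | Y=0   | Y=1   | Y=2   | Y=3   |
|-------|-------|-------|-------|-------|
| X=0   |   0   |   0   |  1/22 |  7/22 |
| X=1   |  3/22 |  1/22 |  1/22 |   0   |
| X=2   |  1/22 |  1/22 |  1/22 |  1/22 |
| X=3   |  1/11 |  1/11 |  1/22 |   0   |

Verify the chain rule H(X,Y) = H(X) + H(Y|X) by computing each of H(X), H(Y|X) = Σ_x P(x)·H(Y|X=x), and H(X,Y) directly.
H(X) = 1.9495 bits, H(Y|X) = 1.2188 bits, H(X,Y) = 3.1682 bits

Marginal of X (row sums):
  P(X=0) = 0 + 0 + 1/22 + 7/22 = 4/11
  P(X=1) = 3/22 + 1/22 + 1/22 + 0 = 5/22
  P(X=2) = 1/22 + 1/22 + 1/22 + 1/22 = 2/11
  P(X=3) = 1/11 + 1/11 + 1/22 + 0 = 5/22
H(X) = -[(4/11)·log₂(4/11) + (5/22)·log₂(5/22) + (2/11)·log₂(2/11) + (5/22)·log₂(5/22)]
  = 0.53070 + 0.48580 + 0.44717 + 0.48580 = 1.9495 bits

H(Y|X) = Σ_x P(x)·H(Y|X=x):
  X=0: P(X=0) = 4/11, P(Y|X=0) = (0, 0, 1/8, 7/8) → H(Y|X=0) = 0.54356
  X=1: P(X=1) = 5/22, P(Y|X=1) = (3/5, 1/5, 1/5, 0) → H(Y|X=1) = 1.37095
  X=2: P(X=2) = 2/11, P(Y|X=2) = (1/4, 1/4, 1/4, 1/4) → H(Y|X=2) = 2.00000
  X=3: P(X=3) = 5/22, P(Y|X=3) = (2/5, 2/5, 1/5, 0) → H(Y|X=3) = 1.52193
H(Y|X) = (4/11)·0.54356 + (5/22)·1.37095 + (2/11)·2.00000 + (5/22)·1.52193 = 1.2188 bits

H(X,Y) = -Σ_{x,y} P(x,y) log₂ P(x,y). Per-cell terms -P(x,y)·log₂P(x,y):
  X=0: 0.00000, 0.00000, 0.20270, 0.52566
  X=1: 0.39197, 0.20270, 0.20270, 0.00000
  X=2: 0.20270, 0.20270, 0.20270, 0.20270
  X=3: 0.31449, 0.31449, 0.20270, 0.00000
  (cells with P = 0 contribute 0)
Sum of the 16 terms: H(X,Y) = 3.1682 bits

Chain rule check:
  H(X) + H(Y|X) = 1.9495 + 1.2188 = 3.1683 bits
  H(X,Y) = 3.1682 bits
✓ Chain rule verified (Δ = 0.0001 is 4-dp rounding noise: each of the three values was rounded independently).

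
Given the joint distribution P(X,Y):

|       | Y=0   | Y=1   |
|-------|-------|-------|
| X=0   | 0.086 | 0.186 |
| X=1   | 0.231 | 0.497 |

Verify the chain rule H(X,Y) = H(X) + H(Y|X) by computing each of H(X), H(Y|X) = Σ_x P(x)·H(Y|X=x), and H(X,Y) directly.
H(X) = 0.8443 bits, H(Y|X) = 0.9011 bits, H(X,Y) = 1.7454 bits

Marginal of X (row sums):
  P(X=0) = 0.086 + 0.186 = 0.272
  P(X=1) = 0.231 + 0.497 = 0.728
H(X) = -[0.272·log₂(0.272) + 0.728·log₂(0.728)]
  = 0.5109 + 0.3334 = 0.8443 bits

H(Y|X) = Σ_x P(x)·H(Y|X=x):
  X=0: P(X=0) = 0.272, P(Y|X=0) = (43/136, 93/136) → H(Y|X=0) = 0.9002
  X=1: P(X=1) = 0.728, P(Y|X=1) = (33/104, 71/104) → H(Y|X=1) = 0.9014
H(Y|X) = 0.272·0.9002 + 0.728·0.9014 = 0.9011 bits

H(X,Y) = -Σ_{x,y} P(x,y) log₂ P(x,y). Per-cell terms -P(x,y)·log₂P(x,y):
  X=0: 0.3044, 0.4514
  X=1: 0.4883, 0.5013
Sum of the 4 terms: H(X,Y) = 1.7454 bits

Chain rule check:
  H(X) + H(Y|X) = 0.8443 + 0.9011 = 1.7454 bits
  H(X,Y) = 1.7454 bits
✓ Chain rule verified.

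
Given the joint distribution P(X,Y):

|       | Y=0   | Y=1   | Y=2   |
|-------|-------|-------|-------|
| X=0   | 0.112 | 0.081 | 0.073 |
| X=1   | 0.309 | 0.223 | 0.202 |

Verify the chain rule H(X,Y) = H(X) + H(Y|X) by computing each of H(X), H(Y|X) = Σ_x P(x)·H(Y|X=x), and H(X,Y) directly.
H(X) = 0.8357 bits, H(Y|X) = 1.5599 bits, H(X,Y) = 2.3955 bits

Marginal of X (row sums):
  P(X=0) = 0.112 + 0.081 + 0.073 = 0.266
  P(X=1) = 0.309 + 0.223 + 0.202 = 0.734
H(X) = -[0.266·log₂(0.266) + 0.734·log₂(0.734)]
  = 0.50819 + 0.32747 = 0.8357 bits

H(Y|X) = Σ_x P(x)·H(Y|X=x):
  X=0: P(X=0) = 0.266, P(Y|X=0) = (8/19, 81/266, 73/266) → H(Y|X=0) = 1.55976
  X=1: P(X=1) = 0.734, P(Y|X=1) = (309/734, 223/734, 101/367) → H(Y|X=1) = 1.55991
H(Y|X) = 0.266·1.55976 + 0.734·1.55991 = 1.5599 bits

H(X,Y) = -Σ_{x,y} P(x,y) log₂ P(x,y). Per-cell terms -P(x,y)·log₂P(x,y):
  X=0: 0.35374, 0.29370, 0.27565
  X=1: 0.52355, 0.48277, 0.46613
Sum of the 6 terms: H(X,Y) = 2.3955 bits

Chain rule check:
  H(X) + H(Y|X) = 0.8357 + 1.5599 = 2.3956 bits
  H(X,Y) = 2.3955 bits
✓ Chain rule verified (Δ = 0.0001 is 4-dp rounding noise: each of the three values was rounded independently).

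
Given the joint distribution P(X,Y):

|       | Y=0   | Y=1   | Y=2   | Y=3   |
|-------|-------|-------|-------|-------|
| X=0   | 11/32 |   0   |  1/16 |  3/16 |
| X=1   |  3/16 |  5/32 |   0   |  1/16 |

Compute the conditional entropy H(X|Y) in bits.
0.7004 bits

H(X|Y) = H(X,Y) - H(Y)

H(X,Y) = -Σ_{x,y} P(x,y) log₂ P(x,y). Per-cell terms -P(x,y)·log₂P(x,y):
  X=0: 0.529570, 0.000000, 0.250000, 0.452820
  X=1: 0.452820, 0.418449, 0.000000, 0.250000
  (cells with P = 0 contribute 0)
Sum of the 8 terms: H(X,Y) = 2.35366 bits

Marginal of Y (column sums):
  P(Y=0) = 11/32 + 3/16 = 17/32
  P(Y=1) = 0 + 5/32 = 5/32
  P(Y=2) = 1/16 + 0 = 1/16
  P(Y=3) = 3/16 + 1/16 = 1/4
H(Y) = -[(17/32)·log₂(17/32) + (5/32)·log₂(5/32) + (1/16)·log₂(1/16) + (1/4)·log₂(1/4)]
  = 0.484785 + 0.418449 + 0.250000 + 0.500000 = 1.65323 bits

H(X|Y) = H(X,Y) - H(Y) = 2.35366 - 1.65323 = 0.7004 bits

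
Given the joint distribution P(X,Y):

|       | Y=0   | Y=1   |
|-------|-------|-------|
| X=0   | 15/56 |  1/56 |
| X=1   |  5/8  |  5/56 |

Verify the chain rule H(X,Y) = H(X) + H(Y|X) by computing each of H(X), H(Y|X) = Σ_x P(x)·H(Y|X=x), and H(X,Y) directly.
H(X) = 0.8631 bits, H(Y|X) = 0.4846 bits, H(X,Y) = 1.3477 bits

Marginal of X (row sums):
  P(X=0) = 15/56 + 1/56 = 2/7
  P(X=1) = 5/8 + 5/56 = 5/7
H(X) = -[(2/7)·log₂(2/7) + (5/7)·log₂(5/7)]
  = 0.51639 + 0.34673 = 0.8631 bits

H(Y|X) = Σ_x P(x)·H(Y|X=x):
  X=0: P(X=0) = 2/7, P(Y|X=0) = (15/16, 1/16) → H(Y|X=0) = 0.33729
  X=1: P(X=1) = 5/7, P(Y|X=1) = (7/8, 1/8) → H(Y|X=1) = 0.54356
H(Y|X) = (2/7)·0.33729 + (5/7)·0.54356 = 0.4846 bits

H(X,Y) = -Σ_{x,y} P(x,y) log₂ P(x,y). Per-cell terms -P(x,y)·log₂P(x,y):
  X=0: 0.50905, 0.10370
  X=1: 0.42379, 0.31120
Sum of the 4 terms: H(X,Y) = 1.3477 bits

Chain rule check:
  H(X) + H(Y|X) = 0.8631 + 0.4846 = 1.3477 bits
  H(X,Y) = 1.3477 bits
✓ Chain rule verified.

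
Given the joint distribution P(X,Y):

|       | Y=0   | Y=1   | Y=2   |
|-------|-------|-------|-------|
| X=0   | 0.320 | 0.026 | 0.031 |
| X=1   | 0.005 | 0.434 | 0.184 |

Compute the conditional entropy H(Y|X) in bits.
0.8726 bits

H(Y|X) = H(X,Y) - H(X)

H(X,Y) = -Σ_{x,y} P(x,y) log₂ P(x,y). Per-cell terms -P(x,y)·log₂P(x,y):
  X=0: 0.5260, 0.1369, 0.1554
  X=1: 0.0382, 0.5226, 0.4494
Sum of the 6 terms: H(X,Y) = 1.8285 bits

Marginal of X (row sums):
  P(X=0) = 0.320 + 0.026 + 0.031 = 0.377
  P(X=1) = 0.005 + 0.434 + 0.184 = 0.623
H(X) = -[0.377·log₂(0.377) + 0.623·log₂(0.623)]
  = 0.5306 + 0.4253 = 0.9559 bits

H(Y|X) = H(X,Y) - H(X) = 1.8285 - 0.9559 = 0.8726 bits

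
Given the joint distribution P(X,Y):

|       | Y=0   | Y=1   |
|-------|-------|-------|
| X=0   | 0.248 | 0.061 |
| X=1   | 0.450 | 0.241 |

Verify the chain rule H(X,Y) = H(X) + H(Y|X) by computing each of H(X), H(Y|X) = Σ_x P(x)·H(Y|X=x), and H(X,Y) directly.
H(X) = 0.8920 bits, H(Y|X) = 0.8661 bits, H(X,Y) = 1.7582 bits

Marginal of X (row sums):
  P(X=0) = 0.248 + 0.061 = 0.309
  P(X=1) = 0.450 + 0.241 = 0.691
H(X) = -[0.309·log₂(0.309) + 0.691·log₂(0.691)]
  = 0.52355 + 0.36847 = 0.8920 bits

H(Y|X) = Σ_x P(x)·H(Y|X=x):
  X=0: P(X=0) = 0.309, P(Y|X=0) = (248/309, 61/309) → H(Y|X=0) = 0.71672
  X=1: P(X=1) = 0.691, P(Y|X=1) = (450/691, 241/691) → H(Y|X=1) = 0.93296
H(Y|X) = 0.309·0.71672 + 0.691·0.93296 = 0.8661 bits

H(X,Y) = -Σ_{x,y} P(x,y) log₂ P(x,y). Per-cell terms -P(x,y)·log₂P(x,y):
  X=0: 0.49887, 0.24614
  X=1: 0.51840, 0.49475
Sum of the 4 terms: H(X,Y) = 1.7582 bits

Chain rule check:
  H(X) + H(Y|X) = 0.8920 + 0.8661 = 1.7581 bits
  H(X,Y) = 1.7582 bits
✓ Chain rule verified (Δ = 0.0001 is 4-dp rounding noise: each of the three values was rounded independently).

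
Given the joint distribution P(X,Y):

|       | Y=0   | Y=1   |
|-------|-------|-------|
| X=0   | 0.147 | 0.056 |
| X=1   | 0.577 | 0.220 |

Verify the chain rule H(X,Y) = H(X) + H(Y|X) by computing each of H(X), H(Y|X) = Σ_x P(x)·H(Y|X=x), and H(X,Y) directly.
H(X) = 0.7279 bits, H(Y|X) = 0.8499 bits, H(X,Y) = 1.5778 bits

Marginal of X (row sums):
  P(X=0) = 0.147 + 0.056 = 0.203
  P(X=1) = 0.577 + 0.220 = 0.797
H(X) = -[0.203·log₂(0.203) + 0.797·log₂(0.797)]
  = 0.46699 + 0.26090 = 0.7279 bits

H(Y|X) = Σ_x P(x)·H(Y|X=x):
  X=0: P(X=0) = 0.203, P(Y|X=0) = (21/29, 8/29) → H(Y|X=0) = 0.84975
  X=1: P(X=1) = 0.797, P(Y|X=1) = (577/797, 220/797) → H(Y|X=1) = 0.84999
H(Y|X) = 0.203·0.84975 + 0.797·0.84999 = 0.8499 bits

H(X,Y) = -Σ_{x,y} P(x,y) log₂ P(x,y). Per-cell terms -P(x,y)·log₂P(x,y):
  X=0: 0.40662, 0.23287
  X=1: 0.45777, 0.48057
Sum of the 4 terms: H(X,Y) = 1.5778 bits

Chain rule check:
  H(X) + H(Y|X) = 0.7279 + 0.8499 = 1.5778 bits
  H(X,Y) = 1.5778 bits
✓ Chain rule verified.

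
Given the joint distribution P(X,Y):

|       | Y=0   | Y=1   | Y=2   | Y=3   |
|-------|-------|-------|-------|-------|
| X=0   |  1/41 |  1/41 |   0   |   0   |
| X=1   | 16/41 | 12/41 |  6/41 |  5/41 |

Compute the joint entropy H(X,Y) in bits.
2.0859 bits

H(X,Y) = -Σ_{x,y} P(x,y) log₂ P(x,y). Per-cell terms -P(x,y)·log₂P(x,y):
  X=0: 0.1307, 0.1307, 0.0000, 0.0000
  X=1: 0.5298, 0.5188, 0.4057, 0.3702
  (cells with P = 0 contribute 0)
Sum of the 8 terms: H(X,Y) = 2.0859 bits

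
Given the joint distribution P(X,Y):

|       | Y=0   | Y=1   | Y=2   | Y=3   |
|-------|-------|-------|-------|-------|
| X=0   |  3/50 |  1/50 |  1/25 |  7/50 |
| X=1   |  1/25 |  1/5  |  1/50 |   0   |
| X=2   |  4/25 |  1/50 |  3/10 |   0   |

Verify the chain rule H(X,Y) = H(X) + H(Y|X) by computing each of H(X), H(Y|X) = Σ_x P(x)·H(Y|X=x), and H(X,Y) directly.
H(X) = 1.5188 bits, H(Y|X) = 1.2404 bits, H(X,Y) = 2.7593 bits

Marginal of X (row sums):
  P(X=0) = 3/50 + 1/50 + 1/25 + 7/50 = 13/50
  P(X=1) = 1/25 + 1/5 + 1/50 + 0 = 13/50
  P(X=2) = 4/25 + 1/50 + 3/10 + 0 = 12/25
H(X) = -[(13/50)·log₂(13/50) + (13/50)·log₂(13/50) + (12/25)·log₂(12/25)]
  = 0.505288 + 0.505288 + 0.508269 = 1.5188 bits

H(Y|X) = Σ_x P(x)·H(Y|X=x):
  X=0: P(X=0) = 13/50, P(Y|X=0) = (3/13, 1/13, 2/13, 7/13) → H(Y|X=0) = 1.669180
  X=1: P(X=1) = 13/50, P(Y|X=1) = (2/13, 10/13, 1/13, 0) → H(Y|X=1) = 0.991264
  X=2: P(X=2) = 12/25, P(Y|X=2) = (1/3, 1/24, 5/8, 0) → H(Y|X=2) = 1.143156
H(Y|X) = (13/50)·1.669180 + (13/50)·0.991264 + (12/25)·1.143156 = 1.2404 bits

H(X,Y) = -Σ_{x,y} P(x,y) log₂ P(x,y). Per-cell terms -P(x,y)·log₂P(x,y):
  X=0: 0.243534, 0.112877, 0.185754, 0.397110
  X=1: 0.185754, 0.464386, 0.112877, 0.000000
  X=2: 0.423017, 0.112877, 0.521090, 0.000000
  (cells with P = 0 contribute 0)
Sum of the 12 terms: H(X,Y) = 2.7593 bits

Chain rule check:
  H(X) + H(Y|X) = 1.5188 + 1.2404 = 2.7592 bits
  H(X,Y) = 2.7593 bits
✓ Chain rule verified (Δ = 0.0001 is 4-dp rounding noise: each of the three values was rounded independently).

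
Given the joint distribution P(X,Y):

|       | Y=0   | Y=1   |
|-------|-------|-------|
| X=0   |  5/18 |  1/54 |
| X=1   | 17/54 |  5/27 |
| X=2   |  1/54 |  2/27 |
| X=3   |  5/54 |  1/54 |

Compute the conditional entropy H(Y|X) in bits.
0.7145 bits

H(Y|X) = H(X,Y) - H(X)

H(X,Y) = -Σ_{x,y} P(x,y) log₂ P(x,y). Per-cell terms -P(x,y)·log₂P(x,y):
  X=0: 0.51333, 0.10657
  X=1: 0.52493, 0.45055
  X=2: 0.10657, 0.27814
  X=3: 0.31787, 0.10657
Sum of the 8 terms: H(X,Y) = 2.40453 bits

Marginal of X (row sums):
  P(X=0) = 5/18 + 1/54 = 8/27
  P(X=1) = 17/54 + 5/27 = 1/2
  P(X=2) = 1/54 + 2/27 = 5/54
  P(X=3) = 5/54 + 1/54 = 1/9
H(X) = -[(8/27)·log₂(8/27) + (1/2)·log₂(1/2) + (5/54)·log₂(5/54) + (1/9)·log₂(1/9)]
  = 0.51997 + 0.50000 + 0.31787 + 0.35221 = 1.69005 bits

H(Y|X) = H(X,Y) - H(X) = 2.40453 - 1.69005 = 0.7145 bits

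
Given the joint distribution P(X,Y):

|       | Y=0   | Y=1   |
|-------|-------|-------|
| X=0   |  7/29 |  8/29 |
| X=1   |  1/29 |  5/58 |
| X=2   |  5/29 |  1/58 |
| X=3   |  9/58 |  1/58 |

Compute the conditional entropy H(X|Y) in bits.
1.5673 bits

H(X|Y) = H(X,Y) - H(Y)

H(X,Y) = -Σ_{x,y} P(x,y) log₂ P(x,y). Per-cell terms -P(x,y)·log₂P(x,y):
  X=0: 0.4950, 0.5125
  X=1: 0.1675, 0.3048
  X=2: 0.4373, 0.1010
  X=3: 0.4171, 0.1010
Sum of the 8 terms: H(X,Y) = 2.5362 bits

Marginal of Y (column sums):
  P(Y=0) = 7/29 + 1/29 + 5/29 + 9/58 = 35/58
  P(Y=1) = 8/29 + 5/58 + 1/58 + 1/58 = 23/58
H(Y) = -[(35/58)·log₂(35/58) + (23/58)·log₂(23/58)]
  = 0.4397 + 0.5292 = 0.9689 bits

H(X|Y) = H(X,Y) - H(Y) = 2.5362 - 0.9689 = 1.5673 bits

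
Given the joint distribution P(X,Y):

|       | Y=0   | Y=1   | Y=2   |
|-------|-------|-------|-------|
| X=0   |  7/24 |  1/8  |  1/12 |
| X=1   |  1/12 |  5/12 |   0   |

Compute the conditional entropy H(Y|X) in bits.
1.0172 bits

H(Y|X) = H(X,Y) - H(X)

H(X,Y) = -Σ_{x,y} P(x,y) log₂ P(x,y). Per-cell terms -P(x,y)·log₂P(x,y):
  X=0: 0.5185, 0.3750, 0.2987
  X=1: 0.2987, 0.5263, 0.0000
  (cells with P = 0 contribute 0)
Sum of the 6 terms: H(X,Y) = 2.0172 bits

Marginal of X (row sums):
  P(X=0) = 7/24 + 1/8 + 1/12 = 1/2
  P(X=1) = 1/12 + 5/12 + 0 = 1/2
H(X) = -[(1/2)·log₂(1/2) + (1/2)·log₂(1/2)]
  = 0.5000 + 0.5000 = 1.0000 bits

H(Y|X) = H(X,Y) - H(X) = 2.0172 - 1.0000 = 1.0172 bits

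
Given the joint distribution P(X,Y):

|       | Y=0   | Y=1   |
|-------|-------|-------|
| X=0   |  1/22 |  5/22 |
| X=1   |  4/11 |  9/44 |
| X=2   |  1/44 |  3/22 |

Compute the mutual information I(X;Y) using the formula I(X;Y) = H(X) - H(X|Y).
0.1795 bits

I(X;Y) = H(X) - H(X|Y)

Marginal of X (row sums):
  P(X=0) = 1/22 + 5/22 = 3/11
  P(X=1) = 4/11 + 9/44 = 25/44
  P(X=2) = 1/44 + 3/22 = 7/44
H(X) = -[(3/11)·log₂(3/11) + (25/44)·log₂(25/44) + (7/44)·log₂(7/44)]
  = 0.51122 + 0.46340 + 0.42192 = 1.39654 bits

Marginal of Y (column sums):
  P(Y=0) = 1/22 + 4/11 + 1/44 = 19/44
  P(Y=1) = 5/22 + 9/44 + 3/22 = 25/44
H(X|Y) = Σ_y P(y)·H(X|Y=y):
  Y=0: P(Y=0) = 19/44, P(X|Y=0) = (2/19, 16/19, 1/19) → H(X|Y=0) = 0.77424
  Y=1: P(Y=1) = 25/44, P(X|Y=1) = (2/5, 9/25, 6/25) → H(X|Y=1) = 1.55352
H(X|Y) = (19/44)·0.77424 + (25/44)·1.55352 = 1.21701 bits

I(X;Y) = H(X) - H(X|Y) = 1.39654 - 1.21701 = 0.1795 bits

Cross-check via I(X;Y) = H(X) + H(Y) - H(X,Y): computing H(Y) from the column sums and H(X,Y) from the 6 cells in the same way gives H(Y) = 0.98654 bits and H(X,Y) = 2.20356 bits, so
I(X;Y) = 1.39654 + 0.98654 - 2.20356 = 0.1795 bits ✓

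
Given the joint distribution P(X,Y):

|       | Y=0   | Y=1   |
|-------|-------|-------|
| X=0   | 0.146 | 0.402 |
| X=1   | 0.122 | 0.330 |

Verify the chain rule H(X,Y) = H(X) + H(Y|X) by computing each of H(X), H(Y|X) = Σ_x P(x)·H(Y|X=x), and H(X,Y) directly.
H(X) = 0.9933 bits, H(Y|X) = 0.8386 bits, H(X,Y) = 1.8319 bits

Marginal of X (row sums):
  P(X=0) = 0.146 + 0.402 = 0.548
  P(X=1) = 0.122 + 0.330 = 0.452
H(X) = -[0.548·log₂(0.548) + 0.452·log₂(0.452)]
  = 0.4755 + 0.5178 = 0.9933 bits

H(Y|X) = Σ_x P(x)·H(Y|X=x):
  X=0: P(X=0) = 0.548, P(Y|X=0) = (73/274, 201/274) → H(Y|X=0) = 0.8363
  X=1: P(X=1) = 0.452, P(Y|X=1) = (61/226, 165/226) → H(Y|X=1) = 0.8413
H(Y|X) = 0.548·0.8363 + 0.452·0.8413 = 0.8386 bits

H(X,Y) = -Σ_{x,y} P(x,y) log₂ P(x,y). Per-cell terms -P(x,y)·log₂P(x,y):
  X=0: 0.4053, 0.5285
  X=1: 0.3703, 0.5278
Sum of the 4 terms: H(X,Y) = 1.8319 bits

Chain rule check:
  H(X) + H(Y|X) = 0.9933 + 0.8386 = 1.8319 bits
  H(X,Y) = 1.8319 bits
✓ Chain rule verified.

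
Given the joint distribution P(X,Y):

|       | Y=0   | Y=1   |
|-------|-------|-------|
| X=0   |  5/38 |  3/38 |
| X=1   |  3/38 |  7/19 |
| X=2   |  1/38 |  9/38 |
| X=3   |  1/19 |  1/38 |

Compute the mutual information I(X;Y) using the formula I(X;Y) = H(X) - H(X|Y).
0.1704 bits

I(X;Y) = H(X) - H(X|Y)

Marginal of X (row sums):
  P(X=0) = 5/38 + 3/38 = 4/19
  P(X=1) = 3/38 + 7/19 = 17/38
  P(X=2) = 1/38 + 9/38 = 5/19
  P(X=3) = 1/19 + 1/38 = 3/38
H(X) = -[(4/19)·log₂(4/19) + (17/38)·log₂(17/38) + (5/19)·log₂(5/19) + (3/38)·log₂(3/38)]
  = 0.4732 + 0.5192 + 0.5068 + 0.2892 = 1.7884 bits

Marginal of Y (column sums):
  P(Y=0) = 5/38 + 3/38 + 1/38 + 1/19 = 11/38
  P(Y=1) = 3/38 + 7/19 + 9/38 + 1/38 = 27/38
H(X|Y) = Σ_y P(y)·H(X|Y=y):
  Y=0: P(Y=0) = 11/38, P(X|Y=0) = (5/11, 3/11, 1/11, 2/11) → H(X|Y=0) = 1.7899
  Y=1: P(Y=1) = 27/38, P(X|Y=1) = (1/9, 14/27, 1/3, 1/27) → H(X|Y=1) = 1.5480
H(X|Y) = (11/38)·1.7899 + (27/38)·1.5480 = 1.6180 bits

I(X;Y) = H(X) - H(X|Y) = 1.7884 - 1.6180 = 0.1704 bits

Cross-check via I(X;Y) = H(X) + H(Y) - H(X,Y): computing H(Y) from the column sums and H(X,Y) from the 8 cells in the same way gives H(Y) = 0.8680 bits and H(X,Y) = 2.4860 bits, so
I(X;Y) = 1.7884 + 0.8680 - 2.4860 = 0.1704 bits ✓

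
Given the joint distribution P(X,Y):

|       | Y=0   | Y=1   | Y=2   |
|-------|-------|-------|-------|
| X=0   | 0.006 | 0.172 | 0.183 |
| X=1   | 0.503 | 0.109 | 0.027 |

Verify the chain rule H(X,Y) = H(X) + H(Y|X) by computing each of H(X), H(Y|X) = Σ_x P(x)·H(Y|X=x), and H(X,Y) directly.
H(X) = 0.9435 bits, H(Y|X) = 0.9738 bits, H(X,Y) = 1.9173 bits

Marginal of X (row sums):
  P(X=0) = 0.006 + 0.172 + 0.183 = 0.361
  P(X=1) = 0.503 + 0.109 + 0.027 = 0.639
H(X) = -[0.361·log₂(0.361) + 0.639·log₂(0.639)]
  = 0.53064 + 0.41287 = 0.9435 bits

H(Y|X) = Σ_x P(x)·H(Y|X=x):
  X=0: P(X=0) = 0.361, P(Y|X=0) = (6/361, 172/361, 183/361) → H(Y|X=0) = 1.10472
  X=1: P(X=1) = 0.639, P(Y|X=1) = (503/639, 109/639, 3/71) → H(Y|X=1) = 0.89988
H(Y|X) = 0.361·1.10472 + 0.639·0.89988 = 0.9738 bits

H(X,Y) = -Σ_{x,y} P(x,y) log₂ P(x,y). Per-cell terms -P(x,y)·log₂P(x,y):
  X=0: 0.04428, 0.43680, 0.44837
  X=1: 0.49866, 0.34854, 0.14069
Sum of the 6 terms: H(X,Y) = 1.9173 bits

Chain rule check:
  H(X) + H(Y|X) = 0.9435 + 0.9738 = 1.9173 bits
  H(X,Y) = 1.9173 bits
✓ Chain rule verified.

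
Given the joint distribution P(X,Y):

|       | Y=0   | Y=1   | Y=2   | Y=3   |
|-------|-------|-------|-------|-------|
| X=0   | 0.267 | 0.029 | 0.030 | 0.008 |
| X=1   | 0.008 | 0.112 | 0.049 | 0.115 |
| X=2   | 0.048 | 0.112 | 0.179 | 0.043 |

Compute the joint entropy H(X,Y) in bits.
3.0493 bits

H(X,Y) = -Σ_{x,y} P(x,y) log₂ P(x,y). Per-cell terms -P(x,y)·log₂P(x,y):
  X=0: 0.50866, 0.14813, 0.15177, 0.05573
  X=1: 0.05573, 0.35374, 0.21320, 0.35883
  X=2: 0.21028, 0.35374, 0.44427, 0.19520
Sum of the 12 terms: H(X,Y) = 3.0493 bits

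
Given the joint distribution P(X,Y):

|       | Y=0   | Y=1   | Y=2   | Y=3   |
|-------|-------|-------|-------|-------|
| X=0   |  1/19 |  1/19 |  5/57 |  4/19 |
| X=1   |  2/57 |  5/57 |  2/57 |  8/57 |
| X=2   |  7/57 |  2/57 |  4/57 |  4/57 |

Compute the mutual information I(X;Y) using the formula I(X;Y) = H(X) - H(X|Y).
0.1145 bits

I(X;Y) = H(X) - H(X|Y)

Marginal of X (row sums):
  P(X=0) = 1/19 + 1/19 + 5/57 + 4/19 = 23/57
  P(X=1) = 2/57 + 5/57 + 2/57 + 8/57 = 17/57
  P(X=2) = 7/57 + 2/57 + 4/57 + 4/57 = 17/57
H(X) = -[(23/57)·log₂(23/57) + (17/57)·log₂(17/57) + (17/57)·log₂(17/57)]
  = 0.528325 + 0.520566 + 0.520566 = 1.56946 bits

Marginal of Y (column sums):
  P(Y=0) = 1/19 + 2/57 + 7/57 = 4/19
  P(Y=1) = 1/19 + 5/57 + 2/57 = 10/57
  P(Y=2) = 5/57 + 2/57 + 4/57 = 11/57
  P(Y=3) = 4/19 + 8/57 + 4/57 = 8/19
H(X|Y) = Σ_y P(y)·H(X|Y=y):
  Y=0: P(Y=0) = 4/19, P(X|Y=0) = (1/4, 1/6, 7/12) → H(X|Y=0) = 1.384432
  Y=1: P(Y=1) = 10/57, P(X|Y=1) = (3/10, 1/2, 1/5) → H(X|Y=1) = 1.485475
  Y=2: P(Y=2) = 11/57, P(X|Y=2) = (5/11, 2/11, 4/11) → H(X|Y=2) = 1.494919
  Y=3: P(Y=3) = 8/19, P(X|Y=3) = (1/2, 1/3, 1/6) → H(X|Y=3) = 1.459148
H(X|Y) = (4/19)·1.384432 + (10/57)·1.485475 + (11/57)·1.494919 + (8/19)·1.459148 = 1.45494 bits

I(X;Y) = H(X) - H(X|Y) = 1.56946 - 1.45494 = 0.1145 bits

Cross-check via I(X;Y) = H(X) + H(Y) - H(X,Y): computing H(Y) from the column sums and H(X,Y) from the 12 cells in the same way gives H(Y) = 1.89725 bits and H(X,Y) = 3.35219 bits, so
I(X;Y) = 1.56946 + 1.89725 - 3.35219 = 0.1145 bits ✓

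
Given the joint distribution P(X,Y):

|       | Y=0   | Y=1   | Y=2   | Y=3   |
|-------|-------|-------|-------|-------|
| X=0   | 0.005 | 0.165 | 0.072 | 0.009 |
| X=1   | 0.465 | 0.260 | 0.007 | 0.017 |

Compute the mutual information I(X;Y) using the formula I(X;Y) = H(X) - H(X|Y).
0.3051 bits

I(X;Y) = H(X) - H(X|Y)

Marginal of X (row sums):
  P(X=0) = 0.005 + 0.165 + 0.072 + 0.009 = 0.251
  P(X=1) = 0.465 + 0.260 + 0.007 + 0.017 = 0.749
H(X) = -[0.251·log₂(0.251) + 0.749·log₂(0.749)]
  = 0.5006 + 0.3123 = 0.8129 bits

Marginal of Y (column sums):
  P(Y=0) = 0.005 + 0.465 = 0.470
  P(Y=1) = 0.165 + 0.260 = 0.425
  P(Y=2) = 0.072 + 0.007 = 0.079
  P(Y=3) = 0.009 + 0.017 = 0.026
H(X|Y) = Σ_y P(y)·H(X|Y=y):
  Y=0: P(Y=0) = 0.470, P(X|Y=0) = (1/94, 93/94) → H(X|Y=0) = 0.0850
  Y=1: P(Y=1) = 0.425, P(X|Y=1) = (33/85, 52/85) → H(X|Y=1) = 0.9637
  Y=2: P(Y=2) = 0.079, P(X|Y=2) = (72/79, 7/79) → H(X|Y=2) = 0.4318
  Y=3: P(Y=3) = 0.026, P(X|Y=3) = (9/26, 17/26) → H(X|Y=3) = 0.9306
H(X|Y) = 0.470·0.0850 + 0.425·0.9637 + 0.079·0.4318 + 0.026·0.9306 = 0.5078 bits

I(X;Y) = H(X) - H(X|Y) = 0.8129 - 0.5078 = 0.3051 bits

Cross-check via I(X;Y) = H(X) + H(Y) - H(X,Y): computing H(Y) from the column sums and H(X,Y) from the 8 cells in the same way gives H(Y) = 1.4628 bits and H(X,Y) = 1.9706 bits, so
I(X;Y) = 0.8129 + 1.4628 - 1.9706 = 0.3051 bits ✓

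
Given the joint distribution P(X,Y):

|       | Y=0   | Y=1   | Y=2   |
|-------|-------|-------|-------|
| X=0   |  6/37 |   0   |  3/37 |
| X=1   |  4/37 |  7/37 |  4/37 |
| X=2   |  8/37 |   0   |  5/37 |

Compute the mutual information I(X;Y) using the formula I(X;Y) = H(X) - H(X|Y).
0.3056 bits

I(X;Y) = H(X) - H(X|Y)

Marginal of X (row sums):
  P(X=0) = 6/37 + 0 + 3/37 = 9/37
  P(X=1) = 4/37 + 7/37 + 4/37 = 15/37
  P(X=2) = 8/37 + 0 + 5/37 = 13/37
H(X) = -[(9/37)·log₂(9/37) + (15/37)·log₂(15/37) + (13/37)·log₂(13/37)]
  = 0.4961 + 0.5281 + 0.5302 = 1.5544 bits

Marginal of Y (column sums):
  P(Y=0) = 6/37 + 4/37 + 8/37 = 18/37
  P(Y=1) = 0 + 7/37 + 0 = 7/37
  P(Y=2) = 3/37 + 4/37 + 5/37 = 12/37
H(X|Y) = Σ_y P(y)·H(X|Y=y):
  Y=0: P(Y=0) = 18/37, P(X|Y=0) = (1/3, 2/9, 4/9) → H(X|Y=0) = 1.5305
  Y=1: P(Y=1) = 7/37, P(X|Y=1) = (0, 1, 0) → H(X|Y=1) = 0.0000
  Y=2: P(Y=2) = 12/37, P(X|Y=2) = (1/4, 1/3, 5/12) → H(X|Y=2) = 1.5546
H(X|Y) = (18/37)·1.5305 + (7/37)·0.0000 + (12/37)·1.5546 = 1.2488 bits

I(X;Y) = H(X) - H(X|Y) = 1.5544 - 1.2488 = 0.3056 bits

Cross-check via I(X;Y) = H(X) + H(Y) - H(X,Y): computing H(Y) from the column sums and H(X,Y) from the 9 cells in the same way gives H(Y) = 1.4870 bits and H(X,Y) = 2.7358 bits, so
I(X;Y) = 1.5544 + 1.4870 - 2.7358 = 0.3056 bits ✓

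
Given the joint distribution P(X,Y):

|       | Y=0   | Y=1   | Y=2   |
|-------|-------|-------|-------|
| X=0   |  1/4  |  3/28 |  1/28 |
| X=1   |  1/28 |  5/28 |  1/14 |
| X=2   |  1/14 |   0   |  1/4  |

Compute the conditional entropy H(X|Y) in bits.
1.0990 bits

H(X|Y) = H(X,Y) - H(Y)

H(X,Y) = -Σ_{x,y} P(x,y) log₂ P(x,y). Per-cell terms -P(x,y)·log₂P(x,y):
  X=0: 0.50000, 0.34526, 0.17169
  X=1: 0.17169, 0.44383, 0.27195
  X=2: 0.27195, 0.00000, 0.50000
  (cells with P = 0 contribute 0)
Sum of the 9 terms: H(X,Y) = 2.6764 bits

Marginal of Y (column sums):
  P(Y=0) = 1/4 + 1/28 + 1/14 = 5/14
  P(Y=1) = 3/28 + 5/28 + 0 = 2/7
  P(Y=2) = 1/28 + 1/14 + 1/4 = 5/14
H(Y) = -[(5/14)·log₂(5/14) + (2/7)·log₂(2/7) + (5/14)·log₂(5/14)]
  = 0.53051 + 0.51639 + 0.53051 = 1.5774 bits

H(X|Y) = H(X,Y) - H(Y) = 2.6764 - 1.5774 = 1.0990 bits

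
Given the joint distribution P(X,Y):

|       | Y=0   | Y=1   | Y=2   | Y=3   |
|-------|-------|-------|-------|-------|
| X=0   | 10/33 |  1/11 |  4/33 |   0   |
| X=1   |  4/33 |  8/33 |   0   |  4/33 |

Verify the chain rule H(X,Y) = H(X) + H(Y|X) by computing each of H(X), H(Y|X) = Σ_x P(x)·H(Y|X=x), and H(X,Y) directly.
H(X) = 0.9993 bits, H(Y|X) = 1.4398 bits, H(X,Y) = 2.4391 bits

Marginal of X (row sums):
  P(X=0) = 10/33 + 1/11 + 4/33 + 0 = 17/33
  P(X=1) = 4/33 + 8/33 + 0 + 4/33 = 16/33
H(X) = -[(17/33)·log₂(17/33) + (16/33)·log₂(16/33)]
  = 0.49296 + 0.50637 = 0.9993 bits

H(Y|X) = Σ_x P(x)·H(Y|X=x):
  X=0: P(X=0) = 17/33, P(Y|X=0) = (10/17, 3/17, 4/17, 0) → H(Y|X=0) = 1.38310
  X=1: P(X=1) = 16/33, P(Y|X=1) = (1/4, 1/2, 0, 1/4) → H(Y|X=1) = 1.50000
H(Y|X) = (17/33)·1.38310 + (16/33)·1.50000 = 1.4398 bits

H(X,Y) = -Σ_{x,y} P(x,y) log₂ P(x,y). Per-cell terms -P(x,y)·log₂P(x,y):
  X=0: 0.52196, 0.31449, 0.36902, 0.00000
  X=1: 0.36902, 0.49561, 0.00000, 0.36902
  (cells with P = 0 contribute 0)
Sum of the 8 terms: H(X,Y) = 2.4391 bits

Chain rule check:
  H(X) + H(Y|X) = 0.9993 + 1.4398 = 2.4391 bits
  H(X,Y) = 2.4391 bits
✓ Chain rule verified.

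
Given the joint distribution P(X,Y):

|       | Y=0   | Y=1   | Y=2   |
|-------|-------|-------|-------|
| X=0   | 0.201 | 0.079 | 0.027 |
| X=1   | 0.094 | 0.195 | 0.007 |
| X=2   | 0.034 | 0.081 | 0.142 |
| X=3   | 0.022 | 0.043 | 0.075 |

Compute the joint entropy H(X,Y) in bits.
3.1820 bits

H(X,Y) = -Σ_{x,y} P(x,y) log₂ P(x,y). Per-cell terms -P(x,y)·log₂P(x,y):
  X=0: 0.46526, 0.28930, 0.14069
  X=1: 0.32065, 0.45990, 0.05011
  X=2: 0.16586, 0.29370, 0.39988
  X=3: 0.12114, 0.19520, 0.28027
Sum of the 12 terms: H(X,Y) = 3.1820 bits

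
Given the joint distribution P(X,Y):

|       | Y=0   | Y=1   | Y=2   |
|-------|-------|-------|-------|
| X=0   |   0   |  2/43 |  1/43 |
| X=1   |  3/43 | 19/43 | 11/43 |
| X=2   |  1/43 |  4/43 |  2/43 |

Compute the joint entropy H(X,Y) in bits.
2.2747 bits

H(X,Y) = -Σ_{x,y} P(x,y) log₂ P(x,y). Per-cell terms -P(x,y)·log₂P(x,y):
  X=0: 0.0000, 0.2059, 0.1262
  X=1: 0.2680, 0.5207, 0.5031
  X=2: 0.1262, 0.3187, 0.2059
  (cells with P = 0 contribute 0)
Sum of the 9 terms: H(X,Y) = 2.2747 bits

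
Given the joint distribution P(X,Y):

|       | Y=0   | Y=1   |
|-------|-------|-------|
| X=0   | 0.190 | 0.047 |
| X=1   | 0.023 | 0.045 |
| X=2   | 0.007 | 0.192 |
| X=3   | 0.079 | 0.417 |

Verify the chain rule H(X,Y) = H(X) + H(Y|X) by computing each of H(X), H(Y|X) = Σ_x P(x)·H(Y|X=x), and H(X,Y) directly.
H(X) = 1.7212 bits, H(Y|X) = 0.5905 bits, H(X,Y) = 2.3118 bits

Marginal of X (row sums):
  P(X=0) = 0.190 + 0.047 = 0.237
  P(X=1) = 0.023 + 0.045 = 0.068
  P(X=2) = 0.007 + 0.192 = 0.199
  P(X=3) = 0.079 + 0.417 = 0.496
H(X) = -[0.237·log₂(0.237) + 0.068·log₂(0.068) + 0.199·log₂(0.199) + 0.496·log₂(0.496)]
  = 0.49226 + 0.26373 + 0.46350 + 0.50175 = 1.7212 bits

H(Y|X) = Σ_x P(x)·H(Y|X=x):
  X=0: P(X=0) = 0.237, P(Y|X=0) = (190/237, 47/237) → H(Y|X=0) = 0.71854
  X=1: P(X=1) = 0.068, P(Y|X=1) = (23/68, 45/68) → H(Y|X=1) = 0.92312
  X=2: P(X=2) = 0.199, P(Y|X=2) = (7/199, 192/199) → H(Y|X=2) = 0.21972
  X=3: P(X=3) = 0.496, P(Y|X=3) = (79/496, 417/496) → H(Y|X=3) = 0.63257
H(Y|X) = 0.237·0.71854 + 0.068·0.92312 + 0.199·0.21972 + 0.496·0.63257 = 0.5905 bits

H(X,Y) = -Σ_{x,y} P(x,y) log₂ P(x,y). Per-cell terms -P(x,y)·log₂P(x,y):
  X=0: 0.45523, 0.20733
  X=1: 0.12517, 0.20133
  X=2: 0.05011, 0.45712
  X=3: 0.28930, 0.52620
Sum of the 8 terms: H(X,Y) = 2.3118 bits

Chain rule check:
  H(X) + H(Y|X) = 1.7212 + 0.5905 = 2.3117 bits
  H(X,Y) = 2.3118 bits
✓ Chain rule verified (Δ = 0.0001 is 4-dp rounding noise: each of the three values was rounded independently).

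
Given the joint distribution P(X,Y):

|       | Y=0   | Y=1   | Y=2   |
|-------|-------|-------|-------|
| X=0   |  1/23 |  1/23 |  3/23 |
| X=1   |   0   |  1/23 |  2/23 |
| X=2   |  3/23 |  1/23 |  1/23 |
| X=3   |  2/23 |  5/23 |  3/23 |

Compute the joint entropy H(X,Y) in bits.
3.2247 bits

H(X,Y) = -Σ_{x,y} P(x,y) log₂ P(x,y). Per-cell terms -P(x,y)·log₂P(x,y):
  X=0: 0.19668, 0.19668, 0.38330
  X=1: 0.00000, 0.19668, 0.30640
  X=2: 0.38330, 0.19668, 0.19668
  X=3: 0.30640, 0.47862, 0.38330
  (cells with P = 0 contribute 0)
Sum of the 12 terms: H(X,Y) = 3.2247 bits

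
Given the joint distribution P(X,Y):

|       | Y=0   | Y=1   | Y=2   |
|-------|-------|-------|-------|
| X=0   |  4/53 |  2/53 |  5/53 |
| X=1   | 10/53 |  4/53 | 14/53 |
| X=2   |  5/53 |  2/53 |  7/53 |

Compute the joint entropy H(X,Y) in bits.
2.9092 bits

H(X,Y) = -Σ_{x,y} P(x,y) log₂ P(x,y). Per-cell terms -P(x,y)·log₂P(x,y):
  X=0: 0.2814, 0.1784, 0.3213
  X=1: 0.4540, 0.2814, 0.5073
  X=2: 0.3213, 0.1784, 0.3857
Sum of the 9 terms: H(X,Y) = 2.9092 bits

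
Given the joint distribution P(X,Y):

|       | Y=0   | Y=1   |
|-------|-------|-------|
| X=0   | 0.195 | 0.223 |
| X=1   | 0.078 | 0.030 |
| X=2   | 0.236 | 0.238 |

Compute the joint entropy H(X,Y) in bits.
2.3660 bits

H(X,Y) = -Σ_{x,y} P(x,y) log₂ P(x,y). Per-cell terms -P(x,y)·log₂P(x,y):
  X=0: 0.45990, 0.48277
  X=1: 0.28707, 0.15177
  X=2: 0.49162, 0.49289
Sum of the 6 terms: H(X,Y) = 2.3660 bits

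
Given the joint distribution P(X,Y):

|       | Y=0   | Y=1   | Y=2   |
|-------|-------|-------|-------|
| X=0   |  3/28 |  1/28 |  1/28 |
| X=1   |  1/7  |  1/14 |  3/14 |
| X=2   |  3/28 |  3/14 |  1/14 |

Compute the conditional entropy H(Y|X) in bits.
1.4341 bits

H(Y|X) = H(X,Y) - H(X)

H(X,Y) = -Σ_{x,y} P(x,y) log₂ P(x,y). Per-cell terms -P(x,y)·log₂P(x,y):
  X=0: 0.34526, 0.17169, 0.17169
  X=1: 0.40105, 0.27195, 0.47623
  X=2: 0.34526, 0.47623, 0.27195
Sum of the 9 terms: H(X,Y) = 2.93131 bits

Marginal of X (row sums):
  P(X=0) = 3/28 + 1/28 + 1/28 = 5/28
  P(X=1) = 1/7 + 1/14 + 3/14 = 3/7
  P(X=2) = 3/28 + 3/14 + 1/14 = 11/28
H(X) = -[(5/28)·log₂(5/28) + (3/7)·log₂(3/7) + (11/28)·log₂(11/28)]
  = 0.44383 + 0.52388 + 0.52954 = 1.49725 bits

H(Y|X) = H(X,Y) - H(X) = 2.93131 - 1.49725 = 1.4341 bits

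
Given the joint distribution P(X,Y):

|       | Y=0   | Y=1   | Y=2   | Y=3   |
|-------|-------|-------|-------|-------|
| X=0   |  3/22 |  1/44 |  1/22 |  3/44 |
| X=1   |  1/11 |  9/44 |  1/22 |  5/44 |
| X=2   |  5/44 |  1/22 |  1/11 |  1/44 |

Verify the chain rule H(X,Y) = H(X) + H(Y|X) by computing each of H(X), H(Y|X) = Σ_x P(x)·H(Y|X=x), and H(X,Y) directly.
H(X) = 1.5395 bits, H(Y|X) = 1.7833 bits, H(X,Y) = 3.3228 bits

Marginal of X (row sums):
  P(X=0) = 3/22 + 1/44 + 1/22 + 3/44 = 3/11
  P(X=1) = 1/11 + 9/44 + 1/22 + 5/44 = 5/11
  P(X=2) = 5/44 + 1/22 + 1/11 + 1/44 = 3/11
H(X) = -[(3/11)·log₂(3/11) + (5/11)·log₂(5/11) + (3/11)·log₂(3/11)]
  = 0.511219 + 0.517047 + 0.511219 = 1.5395 bits

H(Y|X) = Σ_x P(x)·H(Y|X=x):
  X=0: P(X=0) = 3/11, P(Y|X=0) = (1/2, 1/12, 1/6, 1/4) → H(Y|X=0) = 1.729574
  X=1: P(X=1) = 5/11, P(Y|X=1) = (1/5, 9/20, 1/10, 1/4) → H(Y|X=1) = 1.814980
  X=2: P(X=2) = 3/11, P(Y|X=2) = (5/12, 1/6, 1/3, 1/12) → H(Y|X=2) = 1.784159
H(Y|X) = (3/11)·1.729574 + (5/11)·1.814980 + (3/11)·1.784159 = 1.7833 bits

H(X,Y) = -Σ_{x,y} P(x,y) log₂ P(x,y). Per-cell terms -P(x,y)·log₂P(x,y):
  X=0: 0.391973, 0.124078, 0.202701, 0.264168
  X=1: 0.314494, 0.468308, 0.202701, 0.356534
  X=2: 0.356534, 0.202701, 0.314494, 0.124078
Sum of the 12 terms: H(X,Y) = 3.3228 bits

Chain rule check:
  H(X) + H(Y|X) = 1.5395 + 1.7833 = 3.3228 bits
  H(X,Y) = 3.3228 bits
✓ Chain rule verified.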